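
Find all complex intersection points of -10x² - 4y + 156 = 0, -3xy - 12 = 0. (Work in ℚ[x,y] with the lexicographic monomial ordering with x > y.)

Compute a lex Gröbner basis by Buchberger's algorithm.
f_1 = -10x² - 4y + 156, LT = x².
f_2 = -3xy - 12, LT = xy.

S(f_1,f_2): lcm = x²y. S = -4x + ⅖y² - 78/5y.
  leading term x: no divisor's leading term divides it; move -4x to the remainder.
  leading term y²: no divisor's leading term divides it; move ⅖y² to the remainder.
  leading term y: no divisor's leading term divides it; move -78/5y to the remainder.
  remainder -4x + ⅖y² - 78/5y ≠ 0; add h_3 = -4x + ⅖y² - 78/5y to the basis.

S(f_2,h_3): lcm = xy. S = 1/10y³ - 39/10y² + 4.
  leading term y³: no divisor's leading term divides it; move 1/10y³ to the remainder.
  leading term y²: no divisor's leading term divides it; move -39/10y² to the remainder.
  leading term 1: no divisor's leading term divides it; move 4 to the remainder.
  remainder 1/10y³ - 39/10y² + 4 ≠ 0; add h_4 = 1/10y³ - 39/10y² + 4 to the basis.

The other S-polynomials (S(f_1,h_3), S(f_1,h_4), S(f_2,h_4), S(h_3,h_4)) all reduce to 0 modulo the current basis, so we have a Gröbner basis.
Inter-reduce: drop elements whose leading term is divisible by another's, tail-reduce, and make monic.
Reduced Gröbner basis: {x - 1/10y² + 39/10y, y³ - 39y² + 40}.

Elimination: the polynomial y³ - 39y² + 40 lies in the elimination ideal for y, so y ∈ {-1, 20 - 6*sqrt(10), 6*sqrt(10) + 20}. For each such y, the remaining basis elements (now univariate) give the rest of the solution.
  y = -1: the earlier basis element becomes x - 4 = 0, giving x = 4 — point (4, -1).
  y = 20 - 6*sqrt(10): the earlier basis element becomes x + 3*sqrt(10)/5 + 2 = 0, giving x = -2 - 3*sqrt(10)/5 — point (-2 - 3*sqrt(10)/5, 20 - 6*sqrt(10)).
  y = 6*sqrt(10) + 20: the earlier basis element becomes x - 3*sqrt(10)/5 + 2 = 0, giving x = -2 + 3*sqrt(10)/5 — point (-2 + 3*sqrt(10)/5, 6*sqrt(10) + 20).
Each listed point satisfies every original equation (direct substitution).

{(4, -1), (-2 - 3*sqrt(10)/5, 20 - 6*sqrt(10)), (-2 + 3*sqrt(10)/5, 6*sqrt(10) + 20)}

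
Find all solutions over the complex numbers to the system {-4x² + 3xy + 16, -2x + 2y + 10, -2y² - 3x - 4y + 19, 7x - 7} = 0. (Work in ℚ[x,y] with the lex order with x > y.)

Compute a lex Gröbner basis by Buchberger's algorithm.
f_1 = -4x² + 3xy + 16, LT = x².
f_2 = -2x + 2y + 10, LT = x.
f_3 = -3x - 2y² - 4y + 19, LT = x.
f_4 = 7x - 7, LT = x.

S(f_1,f_2): lcm = x². S = ¼xy + 5x - 4.
  leading term xy: subtract (-⅛y)·f_2 from ¼xy + 5x - 4 → 5x + ¼y² + 5/4y - 4
  leading term x: subtract (-5/2)·f_2 from 5x + ¼y² + 5/4y - 4 → ¼y² + 25/4y + 21
  leading term y²: no divisor's leading term divides it; move ¼y² to the remainder.
  leading term y: no divisor's leading term divides it; move 25/4y to the remainder.
  leading term 1: no divisor's leading term divides it; move 21 to the remainder.
  remainder ¼y² + 25/4y + 21 ≠ 0; add h_5 = ¼y² + 25/4y + 21 to the basis.

S(f_1,f_3): lcm = x². S = -⅔xy² - 25/12xy + 19/3x - 4.
  leading term xy²: subtract (⅓y²)·f_2 from -⅔xy² - 25/12xy + 19/3x - 4 → -25/12xy + 19/3x - ⅔y³ - 10/3y² - 4
  leading term xy: subtract (25/24y)·f_2 from -25/12xy + 19/3x - ⅔y³ - 10/3y² - 4 → 19/3x - ⅔y³ - 65/12y² - 125/12y - 4
  leading term x: subtract (-19/6)·f_2 from 19/3x - ⅔y³ - 65/12y² - 125/12y - 4 → -⅔y³ - 65/12y² - 49/12y + 83/3
  leading term y³: subtract (-8/3y)·h_5 from -⅔y³ - 65/12y² - 49/12y + 83/3 → 45/4y² + 623/12y + 83/3
  leading term y²: subtract (45)·h_5 from 45/4y² + 623/12y + 83/3 → -688/3y - 2752/3
  leading term y: no divisor's leading term divides it; move -688/3y to the remainder.
  leading term 1: no divisor's leading term divides it; move -2752/3 to the remainder.
  remainder -688/3y - 2752/3 ≠ 0; add h_6 = -688/3y - 2752/3 to the basis.

The other S-polynomials (S(f_1,f_4), S(f_2,f_3), S(f_2,f_4), S(f_3,f_4), S(f_1,h_5), S(f_2,h_5), S(f_3,h_5), S(f_4,h_5), S(f_1,h_6), S(f_2,h_6), S(f_3,h_6), S(f_4,h_6), S(h_5,h_6)) all reduce to 0 modulo the current basis, so we have a Gröbner basis.
Inter-reduce: drop elements whose leading term is divisible by another's, tail-reduce, and make monic.
Reduced Gröbner basis: {x - 1, y + 4}.

A lex Gröbner basis eliminates variables successively. Here y + 4 depends only on y, with roots {-4}; lifting each root through the earlier basis elements recovers the full solutions.
  y = -4: the earlier basis element becomes x - 1 = 0, giving x = 1 — point (1, -4).
Each listed point satisfies every original equation (direct substitution).

{(1, -4)}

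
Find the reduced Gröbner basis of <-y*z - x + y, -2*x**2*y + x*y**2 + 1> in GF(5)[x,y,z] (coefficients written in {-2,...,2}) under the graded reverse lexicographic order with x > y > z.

G = {x**3 + x*y**2 - 2*z - 2, x**2*y + 2*x*y**2 + 2, y*z + x - y}

f_1 = -y*z - x + y, LT = y*z.
f_2 = -2*x**2*y + x*y**2 + 1, LT = x**2*y.

S(f_1,f_2): lcm = x**2*y*z. S = -2*x*y**2*z + x**3 - x**2*y - 2*z.
  reduce S modulo (f_1, f_2):
  remainder x**3 + x*y**2 - 2*z - 2 ≠ 0; add g_3 = x**3 + x*y**2 - 2*z - 2 to the basis.

The other S-polynomials (S(f_1,g_3), S(f_2,g_3)) all reduce to 0 modulo the current basis, so we have a Gröbner basis.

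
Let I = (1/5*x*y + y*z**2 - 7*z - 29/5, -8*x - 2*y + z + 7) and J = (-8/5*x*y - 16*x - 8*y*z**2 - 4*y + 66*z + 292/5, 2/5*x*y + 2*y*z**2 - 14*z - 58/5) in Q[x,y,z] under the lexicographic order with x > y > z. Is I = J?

Since reduced Gröbner bases are canonical representatives of ideals under a given ordering, it suffices to compute and compare them.
Buchberger on the first generating set:
f_1 = 1/5*x*y + y*z**2 - 7*z - 29/5, LT = x*y.
f_2 = -8*x - 2*y + z + 7, LT = x.

S(f_1,f_2): lcm = x*y. S = -1/4*y**2 + 5*y*z**2 + 1/8*y*z + 7/8*y - 35*z - 29.
  leading term y**2: no divisor's leading term divides it; move -1/4*y**2 to the remainder.
  leading term y*z**2: no divisor's leading term divides it; move 5*y*z**2 to the remainder.
  leading term y*z: no divisor's leading term divides it; move 1/8*y*z to the remainder.
  leading term y: no divisor's leading term divides it; move 7/8*y to the remainder.
  leading term z: no divisor's leading term divides it; move -35*z to the remainder.
  leading term 1: no divisor's leading term divides it; move -29 to the remainder.
  remainder -1/4*y**2 + 5*y*z**2 + 1/8*y*z + 7/8*y - 35*z - 29 ≠ 0; add g_3 = -1/4*y**2 + 5*y*z**2 + 1/8*y*z + 7/8*y - 35*z - 29 to the basis.

The other S-polynomials (S(f_1,g_3), S(f_2,g_3)) all reduce to 0 modulo the current basis, so we have a Gröbner basis.
Inter-reduce: drop elements whose leading term is divisible by another's, tail-reduce, and make monic.
Reduced Gröbner basis: {x + 1/4*y - 1/8*z - 7/8, y**2 - 20*y*z**2 - 1/2*y*z - 7/2*y + 140*z + 116}.

Buchberger on the second generating set:
h_1 = -8/5*x*y - 16*x - 8*y*z**2 - 4*y + 66*z + 292/5, LT = x*y.
h_2 = 2/5*x*y + 2*y*z**2 - 14*z - 58/5, LT = x*y.

S(h_1,h_2): lcm = x*y. S = 10*x + 5/2*y - 25/4*z - 15/2.
  leading term x: no divisor's leading term divides it; move 10*x to the remainder.
  leading term y: no divisor's leading term divides it; move 5/2*y to the remainder.
  leading term z: no divisor's leading term divides it; move -25/4*z to the remainder.
  leading term 1: no divisor's leading term divides it; move -15/2 to the remainder.
  remainder 10*x + 5/2*y - 25/4*z - 15/2 ≠ 0; add k_3 = 10*x + 5/2*y - 25/4*z - 15/2 to the basis.

S(h_1,k_3): lcm = x*y. S = 10*x - 1/4*y**2 + 5*y*z**2 + 5/8*y*z + 13/4*y - 165/4*z - 73/2.
  leading term x: subtract (1)·k_3 from 10*x - 1/4*y**2 + 5*y*z**2 + 5/8*y*z + 13/4*y - 165/4*z - 73/2 → -1/4*y**2 + 5*y*z**2 + 5/8*y*z + 3/4*y - 35*z - 29
  leading term y**2: no divisor's leading term divides it; move -1/4*y**2 to the remainder.
  leading term y*z**2: no divisor's leading term divides it; move 5*y*z**2 to the remainder.
  leading term y*z: no divisor's leading term divides it; move 5/8*y*z to the remainder.
  leading term y: no divisor's leading term divides it; move 3/4*y to the remainder.
  leading term z: no divisor's leading term divides it; move -35*z to the remainder.
  leading term 1: no divisor's leading term divides it; move -29 to the remainder.
  remainder -1/4*y**2 + 5*y*z**2 + 5/8*y*z + 3/4*y - 35*z - 29 ≠ 0; add k_4 = -1/4*y**2 + 5*y*z**2 + 5/8*y*z + 3/4*y - 35*z - 29 to the basis.

The other S-polynomials (S(h_2,k_3), S(h_1,k_4), S(h_2,k_4), S(k_3,k_4)) all reduce to 0 modulo the current basis, so we have a Gröbner basis.
Inter-reduce: drop elements whose leading term is divisible by another's, tail-reduce, and make monic.
Reduced Gröbner basis: {x + 1/4*y - 5/8*z - 3/4, y**2 - 20*y*z**2 - 5/2*y*z - 3*y + 140*z + 116}.

These differ, so the ideals are not equal.

No, the ideals differ.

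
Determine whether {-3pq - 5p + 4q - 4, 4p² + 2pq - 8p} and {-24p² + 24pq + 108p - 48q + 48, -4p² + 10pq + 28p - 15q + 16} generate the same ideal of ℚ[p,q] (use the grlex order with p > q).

No, the ideals differ.

Equality of ideals is decidable: compute both reduced Gröbner bases (unique for the ordering) and check whether they agree.
Buchberger on the first generating set:
f_1 = -3pq - 5p + 4q - 4, LT = pq.
f_2 = 4p² + 2pq - 8p, LT = p².

S(f_1,f_2): lcm = p²q. S = -½pq² + 5/3p² + ⅔pq + 4/3p.
  reduce S modulo (f_1, f_2):
  remainder -⅔q² + 32/9p + 14/9q - 8/9 ≠ 0; add g_3 = -⅔q² + 32/9p + 14/9q - 8/9 to the basis.

The other S-polynomials (S(f_1,g_3), S(f_2,g_3)) all reduce to 0 modulo the current basis, so we have a Gröbner basis.
Inter-reduce: drop elements whose leading term is divisible by another's, tail-reduce, and make monic.
Reduced Gröbner basis: {p² - 17/6p + ⅔q - ⅔, pq + 5/3p - 4/3q + 4/3, q² - 16/3p - 7/3q + 4/3}.

Buchberger on the second generating set:
h_1 = -24p² + 24pq + 108p - 48q + 48, LT = p².
h_2 = -4p² + 10pq + 28p - 15q + 16, LT = p².

S(h_1,h_2): lcm = p². S = 3/2pq + 5/2p - 7/4q + 2.
  reduce S modulo (h_1, h_2):
  remainder 3/2pq + 5/2p - 7/4q + 2 ≠ 0; add k_3 = 3/2pq + 5/2p - 7/4q + 2 to the basis.

S(h_1,k_3): lcm = p²q. S = -pq² - 5/3p² - 10/3pq + 2q² - 4/3p - 2q.
  reduce S modulo (h_1, h_2, k_3):
  remainder ⅚q² - 59/18p - 11/9q + 10/9 ≠ 0; add k_4 = ⅚q² - 59/18p - 11/9q + 10/9 to the basis.

The other S-polynomials (S(h_2,k_3), S(h_1,k_4), S(h_2,k_4), S(k_3,k_4)) all reduce to 0 modulo the current basis, so we have a Gröbner basis.
Inter-reduce: drop elements whose leading term is divisible by another's, tail-reduce, and make monic.
Reduced Gröbner basis: {p² - 17/6p + ⅚q - ⅔, pq + 5/3p - 7/6q + 4/3, q² - 59/15p - 22/15q + 4/3}.

These differ, so the ideals are not equal.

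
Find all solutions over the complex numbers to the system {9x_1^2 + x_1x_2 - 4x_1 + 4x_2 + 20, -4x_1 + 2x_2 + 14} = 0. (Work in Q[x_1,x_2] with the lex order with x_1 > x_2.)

{(-8/11, -93/11), (1, -5)}

Compute a lex Gröbner basis by Buchberger's algorithm.
f_1 = 9x_1^2 + x_1x_2 - 4x_1 + 4x_2 + 20, LT = x_1^2.
f_2 = -4x_1 + 2x_2 + 14, LT = x_1.

S(f_1,f_2): lcm = x_1^2. S = 11/18x_1x_2 + 55/18x_1 + 4/9x_2 + 20/9.
  reduce S modulo (f_1, f_2):
  remainder 11/36x_2^2 + 37/9x_2 + 155/12 ≠ 0; add h_3 = 11/36x_2^2 + 37/9x_2 + 155/12 to the basis.

The other S-polynomials (S(f_1,h_3), S(f_2,h_3)) all reduce to 0 modulo the current basis, so we have a Gröbner basis.
Inter-reduce: drop elements whose leading term is divisible by another's, tail-reduce, and make monic.
Reduced Gröbner basis: {x_1 - 1/2x_2 - 7/2, x_2^2 + 148/11x_2 + 465/11}.

Since the basis is lex-ordered, x_2^2 + 148/11x_2 + 465/11 is univariate in x_2. Its roots are {-93/11, -5}. Back-substituting each root into the other basis elements fixes the other coordinates.
  x_2 = -93/11: the earlier basis element becomes x_1 + 8/11 = 0, giving x_1 = -8/11 — point (-8/11, -93/11).
  x_2 = -5: the earlier basis element becomes x_1 - 1 = 0, giving x_1 = 1 — point (1, -5).
Zero-dimensionality of the ideal guarantees finitely many solutions over ℂ.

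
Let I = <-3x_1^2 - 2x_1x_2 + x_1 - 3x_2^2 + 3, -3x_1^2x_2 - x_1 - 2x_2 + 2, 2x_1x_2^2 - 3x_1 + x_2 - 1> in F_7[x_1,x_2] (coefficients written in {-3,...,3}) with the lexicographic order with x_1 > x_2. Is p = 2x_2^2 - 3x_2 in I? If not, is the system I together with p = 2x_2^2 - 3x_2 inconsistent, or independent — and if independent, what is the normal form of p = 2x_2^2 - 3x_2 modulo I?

2x_2^2 - 3x_2 is independent of I; its normal form modulo I is -x_2.

First compute the reduced Gröbner basis of I by Buchberger's algorithm.
f_1 = -3x_1^2 - 2x_1x_2 + x_1 - 3x_2^2 + 3, LT = x_1^2.
f_2 = -3x_1^2x_2 - x_1 - 2x_2 + 2, LT = x_1^2x_2.
f_3 = 2x_1x_2^2 - 3x_1 + x_2 - 1, LT = x_1x_2^2.

S(f_1,f_2): lcm = x_1^2x_2. S = 3x_1x_2^2 + 2x_1x_2 + 2x_1 + x_2^3 + 3x_2 + 3.
  reduce S modulo (f_1, f_2, f_3):
  remainder 2x_1x_2 + 3x_1 + x_2^3 - 2x_2 + 1 ≠ 0; add h_4 = 2x_1x_2 + 3x_1 + x_2^3 - 2x_2 + 1 to the basis.

S(f_1,f_3): lcm = x_1^2x_2^2. S = -2x_1^2 + 3x_1x_2^3 + 2x_1x_2^2 + 3x_1x_2 - 3x_1 + x_2^4 - x_2^2.
  reduce S modulo (f_1, f_2, f_3, h_4):
  remainder 3x_1 + x_2^4 + 2x_2^3 + 3x_2^2 + 1 ≠ 0; add h_5 = 3x_1 + x_2^4 + 2x_2^3 + 3x_2^2 + 1 to the basis.

S(f_2,f_3): lcm = x_1^2x_2^2. S = -2x_1^2 + x_1x_2 - 3x_1 + 3x_2^2 - 3x_2.
  reduce S modulo (f_1, f_2, f_3, h_4, h_5):
  remainder 2x_2^4 - 3x_2^3 - 3x_2^2 - 3x_2 ≠ 0; add h_6 = 2x_2^4 - 3x_2^3 - 3x_2^2 - 3x_2 to the basis.

S(f_1,h_4): lcm = x_1^2x_2. S = 2x_1^2 + 3x_1x_2^3 + 3x_1x_2^2 + 3x_1x_2 + 3x_1 + x_2^3 - x_2.
  reduce S modulo (f_1, f_2, f_3, h_4, h_5, h_6):
  remainder 2x_2^3 - x_2^2 - x_2 ≠ 0; add h_7 = 2x_2^3 - x_2^2 - x_2 to the basis.

S(f_2,h_5): lcm = x_1^2x_2. S = 2x_1x_2^5 - 3x_1x_2^4 - x_1x_2^3 + 2x_1x_2 - 2x_1 + 3x_2 - 3.
  reduce S modulo (f_1, f_2, f_3, h_4, h_5, h_6, h_7):
  remainder 3x_2^2 - 3x_2 ≠ 0; add h_8 = 3x_2^2 - 3x_2 to the basis.

The other S-polynomials (S(f_2,h_4), S(f_3,h_4), S(f_1,h_5), S(f_3,h_5), S(h_4,h_5), S(f_1,h_6), S(f_2,h_6), S(f_3,h_6), S(h_4,h_6), S(h_5,h_6), S(f_1,h_7), S(f_2,h_7), S(f_3,h_7), S(h_4,h_7), S(h_5,h_7), S(h_6,h_7), S(f_1,h_8), S(f_2,h_8), S(f_3,h_8), S(h_4,h_8), S(h_5,h_8), S(h_6,h_8), S(h_7,h_8)) all reduce to 0 modulo the current basis, so we have a Gröbner basis.
Inter-reduce: drop elements whose leading term is divisible by another's, tail-reduce, and make monic.
Reduced Gröbner basis: {x_1 + 2x_2 - 2, x_2^2 - x_2}.
Label its elements g_1 = x_1 + 2x_2 - 2, g_2 = x_2^2 - x_2.

Reduce p = 2x_2^2 - 3x_2 modulo G:
  leading term x_2^2: subtract (2)·g_2 from 2x_2^2 - 3x_2 → -x_2
  leading term x_2: no divisor's leading term divides it; move -x_2 to the remainder.
  normal form = -x_2.
The normal form is nonzero, so p ∉ I. Since p minus its normal form lies in I, I + (p) = I + (r) where r = -x_2; decide whether this ideal is the whole ring.
Run Buchberger on G together with r (pairs among the g_i already reduce to 0 since G is a Gröbner basis):
g_1 = x_1 + 2x_2 - 2, LT = x_1.
g_2 = x_2^2 - x_2, LT = x_2^2.
r = -x_2, LT = x_2.

The S-polynomials (S(g_1,g_2), S(g_1,r), S(g_2,r)) all reduce to 0 modulo the current basis, so we have a Gröbner basis.
Inter-reduce: drop elements whose leading term is divisible by another's, tail-reduce, and make monic.
Reduced Gröbner basis: {x_1 - 2, x_2}.
The reduced Gröbner basis of I + (p) is {x_1 - 2, x_2} ≠ {1}, a proper ideal, so the enlarged system stays consistent: p is independent of I, with normal form -x_2.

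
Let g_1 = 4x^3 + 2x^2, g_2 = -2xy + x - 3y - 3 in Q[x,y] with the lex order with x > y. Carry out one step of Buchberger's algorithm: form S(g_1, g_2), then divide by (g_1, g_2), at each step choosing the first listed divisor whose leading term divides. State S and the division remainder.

lcm(LM(g_1), LM(g_2)) = x^3y.
S = (lcm/LT(g_1))·g_1 − (lcm/LT(g_2))·g_2 = 1/2x^3 - x^2y - 3/2x^2.
Reduce S modulo (g_1, g_2) in that order:
  leading term x^3: subtract (1/8)·g_1 from 1/2x^3 - x^2y - 3/2x^2 → -x^2y - 7/4x^2
  leading term x^2y: subtract (1/2x)·g_2 from -x^2y - 7/4x^2 → -9/4x^2 + 3/2xy + 3/2x
  leading term x^2: no divisor's leading term divides it; move -9/4x^2 to the remainder.
  leading term xy: subtract (-3/4)·g_2 from 3/2xy + 3/2x → 9/4x - 9/4y - 9/4
  leading term x: no divisor's leading term divides it; move 9/4x to the remainder.
  leading term y: no divisor's leading term divides it; move -9/4y to the remainder.
  leading term 1: no divisor's leading term divides it; move -9/4 to the remainder.
The remainder -9/4x^2 + 9/4x - 9/4y - 9/4 is nonzero, so it would be added as the next basis element.
An S-polynomial is built so that the two leading terms cancel; whether anything survives reduction is exactly the Gröbner-basis criterion.

S(g_1, g_2) = 1/2x^3 - x^2y - 3/2x^2; remainder on division = -9/4x^2 + 9/4x - 9/4y - 9/4.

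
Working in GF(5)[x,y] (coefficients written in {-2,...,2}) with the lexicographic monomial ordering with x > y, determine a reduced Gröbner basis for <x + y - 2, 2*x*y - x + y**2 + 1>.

f_1 = x + y - 2, LT = x.
f_2 = 2*x*y - x + y**2 + 1, LT = x*y.

S(f_1,f_2): lcm = x*y. S = -2*x - 2*y**2 - 2*y + 2.
  leading term x: subtract (-2)·f_1 from -2*x - 2*y**2 - 2*y + 2 → -2*y**2 - 2
  leading term y**2: no divisor's leading term divides it; move -2*y**2 to the remainder.
  leading term 1: no divisor's leading term divides it; move -2 to the remainder.
  remainder -2*y**2 - 2 ≠ 0; add g_3 = -2*y**2 - 2 to the basis.

The other S-polynomials (S(f_1,g_3), S(f_2,g_3)) all reduce to 0 modulo the current basis, so we have a Gröbner basis.
Inter-reduce: drop elements whose leading term is divisible by another's, tail-reduce, and make monic.

G = {x + y - 2, y**2 + 1}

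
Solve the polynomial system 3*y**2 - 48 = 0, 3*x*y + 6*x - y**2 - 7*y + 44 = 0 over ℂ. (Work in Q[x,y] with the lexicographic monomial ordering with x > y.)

{(28/3, -4), (0, 4)}

Compute a lex Gröbner basis by Buchberger's algorithm.
f_1 = 3*y**2 - 48, LT = y**2.
f_2 = 3*x*y + 6*x - y**2 - 7*y + 44, LT = x*y.

S(f_1,f_2): lcm = x*y**2. S = -2*x*y - 16*x + 1/3*y**3 + 7/3*y**2 - 44/3*y.
  reduce S modulo (f_1, f_2):
  remainder -12*x - 14*y + 56 ≠ 0; add h_3 = -12*x - 14*y + 56 to the basis.

The other S-polynomials (S(f_1,h_3), S(f_2,h_3)) all reduce to 0 modulo the current basis, so we have a Gröbner basis.
Inter-reduce: drop elements whose leading term is divisible by another's, tail-reduce, and make monic.
Reduced Gröbner basis: {x + 7/6*y - 14/3, y**2 - 16}.

From the last basis element, y**2 - 16 = 0, so y takes values in {-4, 4}. Each choice, substituted upward through the basis, yields the corresponding point(s) of the solution set.
  y = -4: the earlier basis element becomes x - 28/3 = 0, giving x = 28/3 — point (28/3, -4).
  y = 4: the earlier basis element becomes x = 0, giving x = 0 — point (0, 4).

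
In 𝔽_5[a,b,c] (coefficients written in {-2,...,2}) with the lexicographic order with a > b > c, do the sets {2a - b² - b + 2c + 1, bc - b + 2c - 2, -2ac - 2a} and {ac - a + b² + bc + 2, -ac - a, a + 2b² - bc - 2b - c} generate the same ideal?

Yes, the ideals are equal.

Since reduced Gröbner bases are canonical representatives of ideals under a given ordering, it suffices to compute and compare them.
Buchberger on the first generating set:
f_1 = 2a - b² - b + 2c + 1, LT = a.
f_2 = bc - b + 2c - 2, LT = bc.
f_3 = -2ac - 2a, LT = ac.

S(f_1,f_3): lcm = ac. S = -a + 2b²c + 2bc + c² - 2c.
  leading term a: subtract (2)·f_1 from -a + 2b²c + 2bc + c² - 2c → 2b²c + 2b² + 2bc + 2b + c² - c - 2
  leading term b²c: subtract (2b)·f_2 from 2b²c + 2b² + 2bc + 2b + c² - c - 2 → -b² - 2bc + b + c² - c - 2
  leading term b²: no divisor's leading term divides it; move -b² to the remainder.
  leading term bc: subtract (-2)·f_2 from -2bc + b + c² - c - 2 → -b + c² - 2c - 1
  leading term b: no divisor's leading term divides it; move -b to the remainder.
  leading term c²: no divisor's leading term divides it; move c² to the remainder.
  leading term c: no divisor's leading term divides it; move -2c to the remainder.
  leading term 1: no divisor's leading term divides it; move -1 to the remainder.
  remainder -b² - b + c² - 2c - 1 ≠ 0; add g_4 = -b² - b + c² - 2c - 1 to the basis.

S(f_2,g_4): lcm = b²c. S = -b² + bc - 2b + c³ - 2c² - c.
  leading term b²: subtract (1)·g_4 from -b² + bc - 2b + c³ - 2c² - c → bc - b + c³ + 2c² + c + 1
  leading term bc: subtract (1)·f_2 from bc - b + c³ + 2c² + c + 1 → c³ + 2c² - c - 2
  leading term c³: no divisor's leading term divides it; move c³ to the remainder.
  leading term c²: no divisor's leading term divides it; move 2c² to the remainder.
  leading term c: no divisor's leading term divides it; move -c to the remainder.
  leading term 1: no divisor's leading term divides it; move -2 to the remainder.
  remainder c³ + 2c² - c - 2 ≠ 0; add g_5 = c³ + 2c² - c - 2 to the basis.

The other S-polynomials (S(f_1,f_2), S(f_2,f_3), S(f_1,g_4), S(f_3,g_4), S(f_1,g_5), S(f_2,g_5), S(f_3,g_5), S(g_4,g_5)) all reduce to 0 modulo the current basis, so we have a Gröbner basis.
Inter-reduce: drop elements whose leading term is divisible by another's, tail-reduce, and make monic.
Reduced Gröbner basis: {a + 2c² + 2c + 1, b² + b - c² + 2c + 1, bc - b + 2c - 2, c³ + 2c² - c - 2}.

Buchberger on the second generating set:
h_1 = ac - a + b² + bc + 2, LT = ac.
h_2 = -ac - a, LT = ac.
h_3 = a + 2b² - bc - 2b - c, LT = a.

S(h_1,h_2): lcm = ac. S = -2a + b² + bc + 2.
  leading term a: subtract (-2)·h_3 from -2a + b² + bc + 2 → -bc + b - 2c + 2
  leading term bc: no divisor's leading term divides it; move -bc to the remainder.
  leading term b: no divisor's leading term divides it; move b to the remainder.
  leading term c: no divisor's leading term divides it; move -2c to the remainder.
  leading term 1: no divisor's leading term divides it; move 2 to the remainder.
  remainder -bc + b - 2c + 2 ≠ 0; add k_4 = -bc + b - 2c + 2 to the basis.

S(h_1,h_3): lcm = ac. S = -a - 2b²c + b² + bc² - 2bc + c² + 2.
  leading term a: subtract (-1)·h_3 from -a - 2b²c + b² + bc² - 2bc + c² + 2 → -2b²c - 2b² + bc² + 2bc - 2b + c² - c + 2
  leading term b²c: subtract (2b)·k_4 from -2b²c - 2b² + bc² + 2bc - 2b + c² - c + 2 → b² + bc² + bc - b + c² - c + 2
  leading term b²: no divisor's leading term divides it; move b² to the remainder.
  leading term bc²: subtract (-c)·k_4 from bc² + bc - b + c² - c + 2 → 2bc - b - c² + c + 2
  leading term bc: subtract (-2)·k_4 from 2bc - b - c² + c + 2 → b - c² + 2c + 1
  leading term b: no divisor's leading term divides it; move b to the remainder.
  leading term c²: no divisor's leading term divides it; move -c² to the remainder.
  leading term c: no divisor's leading term divides it; move 2c to the remainder.
  leading term 1: no divisor's leading term divides it; move 1 to the remainder.
  remainder b² + b - c² + 2c + 1 ≠ 0; add k_5 = b² + b - c² + 2c + 1 to the basis.

S(k_4,k_5): lcm = b²c. S = -b² + bc - 2b + c³ - 2c² - c.
  leading term b²: subtract (-1)·k_5 from -b² + bc - 2b + c³ - 2c² - c → bc - b + c³ + 2c² + c + 1
  leading term bc: subtract (-1)·k_4 from bc - b + c³ + 2c² + c + 1 → c³ + 2c² - c - 2
  leading term c³: no divisor's leading term divides it; move c³ to the remainder.
  leading term c²: no divisor's leading term divides it; move 2c² to the remainder.
  leading term c: no divisor's leading term divides it; move -c to the remainder.
  leading term 1: no divisor's leading term divides it; move -2 to the remainder.
  remainder c³ + 2c² - c - 2 ≠ 0; add k_6 = c³ + 2c² - c - 2 to the basis.

The other S-polynomials (S(h_2,h_3), S(h_1,k_4), S(h_2,k_4), S(h_3,k_4), S(h_1,k_5), S(h_2,k_5), S(h_3,k_5), S(h_1,k_6), S(h_2,k_6), S(h_3,k_6), S(k_4,k_6), S(k_5,k_6)) all reduce to 0 modulo the current basis, so we have a Gröbner basis.
Inter-reduce: drop elements whose leading term is divisible by another's, tail-reduce, and make monic.
Reduced Gröbner basis: {a + 2c² + 2c + 1, b² + b - c² + 2c + 1, bc - b + 2c - 2, c³ + 2c² - c - 2}.

These coincide, so the ideals are equal.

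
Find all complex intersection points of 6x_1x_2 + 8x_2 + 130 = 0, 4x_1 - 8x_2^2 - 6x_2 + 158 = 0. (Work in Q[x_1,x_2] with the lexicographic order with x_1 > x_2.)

{(3, -5), (-271/12 - 5*sqrt(1353)/12, 17/8 - sqrt(1353)/24), (-271/12 + 5*sqrt(1353)/12, sqrt(1353)/24 + 17/8)}

Compute a lex Gröbner basis by Buchberger's algorithm.
f_1 = 6x_1x_2 + 8x_2 + 130, LT = x_1x_2.
f_2 = 4x_1 - 8x_2^2 - 6x_2 + 158, LT = x_1.

S(f_1,f_2): lcm = x_1x_2. S = 2x_2^3 + 3/2x_2^2 - 229/6x_2 + 65/3.
  leading term x_2^3: no divisor's leading term divides it; move 2x_2^3 to the remainder.
  leading term x_2^2: no divisor's leading term divides it; move 3/2x_2^2 to the remainder.
  leading term x_2: no divisor's leading term divides it; move -229/6x_2 to the remainder.
  leading term 1: no divisor's leading term divides it; move 65/3 to the remainder.
  remainder 2x_2^3 + 3/2x_2^2 - 229/6x_2 + 65/3 ≠ 0; add h_3 = 2x_2^3 + 3/2x_2^2 - 229/6x_2 + 65/3 to the basis.

The other S-polynomials (S(f_1,h_3), S(f_2,h_3)) all reduce to 0 modulo the current basis, so we have a Gröbner basis.
Inter-reduce: drop elements whose leading term is divisible by another's, tail-reduce, and make monic.
Reduced Gröbner basis: {x_1 - 2x_2^2 - 3/2x_2 + 79/2, x_2^3 + 3/4x_2^2 - 229/12x_2 + 65/6}.

Elimination: the polynomial x_2^3 + 3/4x_2^2 - 229/12x_2 + 65/6 lies in the elimination ideal for x_2, so x_2 ∈ {-5, 17/8 - sqrt(1353)/24, sqrt(1353)/24 + 17/8}. For each such x_2, the remaining basis elements (now univariate) give the rest of the solution.
  x_2 = -5: the earlier basis element becomes x_1 - 3 = 0, giving x_1 = 3 — point (3, -5).
  x_2 = 17/8 - sqrt(1353)/24: the earlier basis element becomes x_1 + 5*sqrt(1353)/12 + 271/12 = 0, giving x_1 = -271/12 - 5*sqrt(1353)/12 — point (-271/12 - 5*sqrt(1353)/12, 17/8 - sqrt(1353)/24).
  x_2 = sqrt(1353)/24 + 17/8: the earlier basis element becomes x_1 - 5*sqrt(1353)/12 + 271/12 = 0, giving x_1 = -271/12 + 5*sqrt(1353)/12 — point (-271/12 + 5*sqrt(1353)/12, sqrt(1353)/24 + 17/8).
Each listed point satisfies every original equation (direct substitution).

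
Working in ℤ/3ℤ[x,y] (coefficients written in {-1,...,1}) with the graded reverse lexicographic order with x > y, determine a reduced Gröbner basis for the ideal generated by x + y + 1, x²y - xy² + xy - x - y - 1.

The reduced Gröbner basis is the canonical form of the ideal for this ordering.

f_1 = x + y + 1, LT = x.
f_2 = x²y - xy² + xy - x - y - 1, LT = x²y.

S(f_1,f_2): lcm = x²y. S = -xy² + x + y + 1.
  leading term xy²: subtract (-y²)·f_1 from -xy² + x + y + 1 → y³ + y² + x + y + 1
  leading term y³: no divisor's leading term divides it; move y³ to the remainder.
  leading term y²: no divisor's leading term divides it; move y² to the remainder.
  leading term x: subtract (1)·f_1 from x + y + 1 → 0
  remainder y³ + y² ≠ 0; add g_3 = y³ + y² to the basis.

The other S-polynomials (S(f_1,g_3), S(f_2,g_3)) all reduce to 0 modulo the current basis, so we have a Gröbner basis.
Inter-reduce: drop elements whose leading term is divisible by another's, tail-reduce, and make monic.

G = {y³ + y², x + y + 1}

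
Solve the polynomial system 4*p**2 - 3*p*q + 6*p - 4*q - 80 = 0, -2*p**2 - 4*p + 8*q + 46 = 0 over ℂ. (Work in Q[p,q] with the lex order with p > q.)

Compute a lex Gröbner basis by Buchberger's algorithm.
f_1 = 4*p**2 - 3*p*q + 6*p - 4*q - 80, LT = p**2.
f_2 = -2*p**2 - 4*p + 8*q + 46, LT = p**2.

S(f_1,f_2): lcm = p**2. S = -3/4*p*q - 1/2*p + 3*q + 3.
  leading term p*q: no divisor's leading term divides it; move -3/4*p*q to the remainder.
  leading term p: no divisor's leading term divides it; move -1/2*p to the remainder.
  leading term q: no divisor's leading term divides it; move 3*q to the remainder.
  leading term 1: no divisor's leading term divides it; move 3 to the remainder.
  remainder -3/4*p*q - 1/2*p + 3*q + 3 ≠ 0; add h_3 = -3/4*p*q - 1/2*p + 3*q + 3 to the basis.

S(f_1,h_3): lcm = p**2*q. S = -2/3*p**2 - 3/4*p*q**2 + 11/2*p*q + 4*p - q**2 - 20*q.
  leading term p**2: subtract (-1/6)·f_1 from -2/3*p**2 - 3/4*p*q**2 + 11/2*p*q + 4*p - q**2 - 20*q → -3/4*p*q**2 + 5*p*q + 5*p - q**2 - 62/3*q - 40/3
  leading term p*q**2: subtract (q)·h_3 from -3/4*p*q**2 + 5*p*q + 5*p - q**2 - 62/3*q - 40/3 → 11/2*p*q + 5*p - 4*q**2 - 71/3*q - 40/3
  leading term p*q: subtract (-22/3)·h_3 from 11/2*p*q + 5*p - 4*q**2 - 71/3*q - 40/3 → 4/3*p - 4*q**2 - 5/3*q + 26/3
  leading term p: no divisor's leading term divides it; move 4/3*p to the remainder.
  leading term q**2: no divisor's leading term divides it; move -4*q**2 to the remainder.
  leading term q: no divisor's leading term divides it; move -5/3*q to the remainder.
  leading term 1: no divisor's leading term divides it; move 26/3 to the remainder.
  remainder 4/3*p - 4*q**2 - 5/3*q + 26/3 ≠ 0; add h_4 = 4/3*p - 4*q**2 - 5/3*q + 26/3 to the basis.

S(f_2,h_3): lcm = p**2*q. S = -2/3*p**2 + 6*p*q + 4*p - 4*q**2 - 23*q.
  leading term p**2: subtract (-1/6)·f_1 from -2/3*p**2 + 6*p*q + 4*p - 4*q**2 - 23*q → 11/2*p*q + 5*p - 4*q**2 - 71/3*q - 40/3
  leading term p*q: subtract (-22/3)·h_3 from 11/2*p*q + 5*p - 4*q**2 - 71/3*q - 40/3 → 4/3*p - 4*q**2 - 5/3*q + 26/3
  leading term p: subtract (1)·h_4 from 4/3*p - 4*q**2 - 5/3*q + 26/3 → 0
  remainder 0.

S(f_1,h_4): lcm = p**2. S = 3*p*q**2 + 1/2*p*q - 5*p - q - 20.
  leading term p*q**2: subtract (-4*q)·h_3 from 3*p*q**2 + 1/2*p*q - 5*p - q - 20 → -3/2*p*q - 5*p + 12*q**2 + 11*q - 20
  leading term p*q: subtract (2)·h_3 from -3/2*p*q - 5*p + 12*q**2 + 11*q - 20 → -4*p + 12*q**2 + 5*q - 26
  leading term p: subtract (-3)·h_4 from -4*p + 12*q**2 + 5*q - 26 → 0
  remainder 0.

S(f_2,h_4): lcm = p**2. S = 3*p*q**2 + 5/4*p*q - 9/2*p - 4*q - 23.
  leading term p*q**2: subtract (-4*q)·h_3 from 3*p*q**2 + 5/4*p*q - 9/2*p - 4*q - 23 → -3/4*p*q - 9/2*p + 12*q**2 + 8*q - 23
  leading term p*q: subtract (1)·h_3 from -3/4*p*q - 9/2*p + 12*q**2 + 8*q - 23 → -4*p + 12*q**2 + 5*q - 26
  leading term p: subtract (-3)·h_4 from -4*p + 12*q**2 + 5*q - 26 → 0
  remainder 0.

S(h_3,h_4): lcm = p*q. S = 2/3*p + 3*q**3 + 5/4*q**2 - 21/2*q - 4.
  leading term p: subtract (1/2)·h_4 from 2/3*p + 3*q**3 + 5/4*q**2 - 21/2*q - 4 → 3*q**3 + 13/4*q**2 - 29/3*q - 25/3
  leading term q**3: no divisor's leading term divides it; move 3*q**3 to the remainder.
  leading term q**2: no divisor's leading term divides it; move 13/4*q**2 to the remainder.
  leading term q: no divisor's leading term divides it; move -29/3*q to the remainder.
  leading term 1: no divisor's leading term divides it; move -25/3 to the remainder.
  remainder 3*q**3 + 13/4*q**2 - 29/3*q - 25/3 ≠ 0; add h_5 = 3*q**3 + 13/4*q**2 - 29/3*q - 25/3 to the basis.

S(f_1,h_5): leading monomials are coprime, so the S-polynomial reduces to 0 (Buchberger's first criterion).
S(f_2,h_5): leading monomials are coprime, so the S-polynomial reduces to 0 (Buchberger's first criterion).
S(h_3,h_5): lcm = p*q**3. S = -5/12*p*q**2 + 29/9*p*q + 25/9*p - 4*q**3 - 4*q**2.
  leading term p*q**2: subtract (5/9*q)·h_3 from -5/12*p*q**2 + 29/9*p*q + 25/9*p - 4*q**3 - 4*q**2 → 7/2*p*q + 25/9*p - 4*q**3 - 17/3*q**2 - 5/3*q
  leading term p*q: subtract (-14/3)·h_3 from 7/2*p*q + 25/9*p - 4*q**3 - 17/3*q**2 - 5/3*q → 4/9*p - 4*q**3 - 17/3*q**2 + 37/3*q + 14
  leading term p: subtract (1/3)·h_4 from 4/9*p - 4*q**3 - 17/3*q**2 + 37/3*q + 14 → -4*q**3 - 13/3*q**2 + 116/9*q + 100/9
  leading term q**3: subtract (-4/3)·h_5 from -4*q**3 - 13/3*q**2 + 116/9*q + 100/9 → 0
  remainder 0.

S(h_4,h_5): leading monomials are coprime, so the S-polynomial reduces to 0 (Buchberger's first criterion).
Every S-polynomial of the final basis reduces to 0, so we have a Gröbner basis.
Inter-reduce: drop elements whose leading term is divisible by another's, tail-reduce, and make monic.
Reduced Gröbner basis: {p - 3*q**2 - 5/4*q + 13/2, q**3 + 13/12*q**2 - 29/9*q - 25/9}.

A lex Gröbner basis eliminates variables successively. Here q**3 + 13/12*q**2 - 29/9*q - 25/9 depends only on q, with roots {-2, 11/24 - sqrt(921)/24, 11/24 + sqrt(921)/24}; lifting each root through the earlier basis elements recovers the full solutions.
  q = -2: the earlier basis element becomes p - 3 = 0, giving p = 3 — point (3, -2).
  q = 11/24 - sqrt(921)/24: the earlier basis element becomes p + 1/2 + sqrt(921)/6 = 0, giving p = -sqrt(921)/6 - 1/2 — point (-sqrt(921)/6 - 1/2, 11/24 - sqrt(921)/24).
  q = 11/24 + sqrt(921)/24: the earlier basis element becomes p - sqrt(921)/6 + 1/2 = 0, giving p = -1/2 + sqrt(921)/6 — point (-1/2 + sqrt(921)/6, 11/24 + sqrt(921)/24).
Each listed point satisfies every original equation (direct substitution).

{(3, -2), (-sqrt(921)/6 - 1/2, 11/24 - sqrt(921)/24), (-1/2 + sqrt(921)/6, 11/24 + sqrt(921)/24)}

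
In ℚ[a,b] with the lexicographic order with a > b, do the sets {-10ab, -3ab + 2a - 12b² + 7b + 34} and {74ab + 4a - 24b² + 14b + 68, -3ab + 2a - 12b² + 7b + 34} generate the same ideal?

Yes, the ideals are equal.

For a fixed monomial order, each ideal has a unique reduced Gröbner basis; comparing bases decides equality.
Buchberger on the first generating set:
f_1 = -10ab, LT = ab.
f_2 = -3ab + 2a - 12b² + 7b + 34, LT = ab.

S(f_1,f_2): lcm = ab. S = ⅔a - 4b² + 7/3b + 34/3.
  leading term a: no divisor's leading term divides it; move ⅔a to the remainder.
  leading term b²: no divisor's leading term divides it; move -4b² to the remainder.
  leading term b: no divisor's leading term divides it; move 7/3b to the remainder.
  leading term 1: no divisor's leading term divides it; move 34/3 to the remainder.
  remainder ⅔a - 4b² + 7/3b + 34/3 ≠ 0; add g_3 = ⅔a - 4b² + 7/3b + 34/3 to the basis.

S(f_1,g_3): lcm = ab. S = 6b³ - 7/2b² - 17b.
  leading term b³: no divisor's leading term divides it; move 6b³ to the remainder.
  leading term b²: no divisor's leading term divides it; move -7/2b² to the remainder.
  leading term b: no divisor's leading term divides it; move -17b to the remainder.
  remainder 6b³ - 7/2b² - 17b ≠ 0; add g_4 = 6b³ - 7/2b² - 17b to the basis.

The other S-polynomials (S(f_2,g_3), S(f_1,g_4), S(f_2,g_4), S(g_3,g_4)) all reduce to 0 modulo the current basis, so we have a Gröbner basis.
Inter-reduce: drop elements whose leading term is divisible by another's, tail-reduce, and make monic.
Reduced Gröbner basis: {a - 6b² + 7/2b + 17, b³ - 7/12b² - 17/6b}.

Buchberger on the second generating set:
h_1 = 74ab + 4a - 24b² + 14b + 68, LT = ab.
h_2 = -3ab + 2a - 12b² + 7b + 34, LT = ab.

S(h_1,h_2): lcm = ab. S = 80/111a - 160/37b² + 280/111b + 1360/111.
  leading term a: no divisor's leading term divides it; move 80/111a to the remainder.
  leading term b²: no divisor's leading term divides it; move -160/37b² to the remainder.
  leading term b: no divisor's leading term divides it; move 280/111b to the remainder.
  leading term 1: no divisor's leading term divides it; move 1360/111 to the remainder.
  remainder 80/111a - 160/37b² + 280/111b + 1360/111 ≠ 0; add k_3 = 80/111a - 160/37b² + 280/111b + 1360/111 to the basis.

S(h_1,k_3): lcm = ab. S = 2/37a + 6b³ - 283/74b² - 622/37b + 34/37.
  leading term a: subtract (3/40)·k_3 from 2/37a + 6b³ - 283/74b² - 622/37b + 34/37 → 6b³ - 7/2b² - 17b
  leading term b³: no divisor's leading term divides it; move 6b³ to the remainder.
  leading term b²: no divisor's leading term divides it; move -7/2b² to the remainder.
  leading term b: no divisor's leading term divides it; move -17b to the remainder.
  remainder 6b³ - 7/2b² - 17b ≠ 0; add k_4 = 6b³ - 7/2b² - 17b to the basis.

The other S-polynomials (S(h_2,k_3), S(h_1,k_4), S(h_2,k_4), S(k_3,k_4)) all reduce to 0 modulo the current basis, so we have a Gröbner basis.
Inter-reduce: drop elements whose leading term is divisible by another's, tail-reduce, and make monic.
Reduced Gröbner basis: {a - 6b² + 7/2b + 17, b³ - 7/12b² - 17/6b}.

These coincide, so the ideals are equal.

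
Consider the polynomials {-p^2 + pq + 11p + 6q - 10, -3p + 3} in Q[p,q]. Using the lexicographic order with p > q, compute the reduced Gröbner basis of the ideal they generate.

G = {p - 1, q}

f_1 = -p^2 + pq + 11p + 6q - 10, LT = p^2.
f_2 = -3p + 3, LT = p.

S(f_1,f_2): lcm = p^2. S = -pq - 10p - 6q + 10.
  leading term pq: subtract (1/3q)·f_2 from -pq - 10p - 6q + 10 → -10p - 7q + 10
  leading term p: subtract (10/3)·f_2 from -10p - 7q + 10 → -7q
  leading term q: no divisor's leading term divides it; move -7q to the remainder.
  remainder -7q ≠ 0; add g_3 = -7q to the basis.

The other S-polynomials (S(f_1,g_3), S(f_2,g_3)) all reduce to 0 modulo the current basis, so we have a Gröbner basis.
Inter-reduce: drop elements whose leading term is divisible by another's, tail-reduce, and make monic.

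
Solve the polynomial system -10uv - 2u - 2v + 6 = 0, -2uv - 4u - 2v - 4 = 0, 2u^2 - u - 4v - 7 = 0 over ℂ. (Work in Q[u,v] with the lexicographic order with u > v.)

Compute a lex Gröbner basis by Buchberger's algorithm.
f_1 = -10uv - 2u - 2v + 6, LT = uv.
f_2 = -2uv - 4u - 2v - 4, LT = uv.
f_3 = 2u^2 - u - 4v - 7, LT = u^2.

S(f_1,f_2): lcm = uv. S = -9/5u - 4/5v - 13/5.
  reduce S modulo (f_1, f_2, f_3):
  remainder -9/5u - 4/5v - 13/5 ≠ 0; add h_4 = -9/5u - 4/5v - 13/5 to the basis.

S(f_1,f_3): lcm = u^2v. S = 1/5u^2 + 7/10uv - 3/5u + 2v^2 + 7/2v.
  reduce S modulo (f_1, f_2, f_3, h_4):
  remainder 2v^2 + 182/45v + 92/45 ≠ 0; add h_5 = 2v^2 + 182/45v + 92/45 to the basis.

S(f_2,f_3): lcm = u^2v. S = 2u^2 + 3/2uv + 2u + 2v^2 + 7/2v.
  reduce S modulo (f_1, f_2, f_3, h_4, h_5):
  remainder 88/45v + 88/45 ≠ 0; add h_6 = 88/45v + 88/45 to the basis.

The other S-polynomials (S(f_1,h_4), S(f_2,h_4), S(f_3,h_4), S(f_1,h_5), S(f_2,h_5), S(f_3,h_5), S(h_4,h_5), S(f_1,h_6), S(f_2,h_6), S(f_3,h_6), S(h_4,h_6), S(h_5,h_6)) all reduce to 0 modulo the current basis, so we have a Gröbner basis.
Inter-reduce: drop elements whose leading term is divisible by another's, tail-reduce, and make monic.
Reduced Gröbner basis: {u + 1, v + 1}.

The lex basis is triangular: the last element involves only v. Solving v + 1 = 0 gives v ∈ {-1}; substituting each value into the earlier elements determines the remaining variables.
  v = -1: the earlier basis element becomes u + 1 = 0, giving u = -1 — point (-1, -1).

{(-1, -1)}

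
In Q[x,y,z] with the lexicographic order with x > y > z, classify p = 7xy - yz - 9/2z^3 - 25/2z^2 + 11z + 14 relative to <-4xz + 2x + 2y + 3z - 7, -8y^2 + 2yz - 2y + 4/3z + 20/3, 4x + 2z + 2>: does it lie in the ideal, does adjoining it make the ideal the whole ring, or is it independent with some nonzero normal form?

First compute the reduced Gröbner basis of I by Buchberger's algorithm.
f_1 = -4xz + 2x + 2y + 3z - 7, LT = xz.
f_2 = -8y^2 + 2yz - 2y + 4/3z + 20/3, LT = y^2.
f_3 = 4x + 2z + 2, LT = x.

S(f_1,f_3): lcm = xz. S = -1/2x - 1/2y - 1/2z^2 - 5/4z + 7/4.
  leading term x: subtract (-1/8)·f_3 from -1/2x - 1/2y - 1/2z^2 - 5/4z + 7/4 → -1/2y - 1/2z^2 - z + 2
  leading term y: no divisor's leading term divides it; move -1/2y to the remainder.
  leading term z^2: no divisor's leading term divides it; move -1/2z^2 to the remainder.
  leading term z: no divisor's leading term divides it; move -z to the remainder.
  leading term 1: no divisor's leading term divides it; move 2 to the remainder.
  remainder -1/2y - 1/2z^2 - z + 2 ≠ 0; add h_4 = -1/2y - 1/2z^2 - z + 2 to the basis.

S(f_2,h_4): lcm = y^2. S = -yz^2 - 9/4yz + 17/4y - 1/6z - 5/6.
  leading term yz^2: subtract (2z^2)·h_4 from -yz^2 - 9/4yz + 17/4y - 1/6z - 5/6 → -9/4yz + 17/4y + z^4 + 2z^3 - 4z^2 - 1/6z - 5/6
  leading term yz: subtract (9/2z)·h_4 from -9/4yz + 17/4y + z^4 + 2z^3 - 4z^2 - 1/6z - 5/6 → 17/4y + z^4 + 17/4z^3 + 1/2z^2 - 55/6z - 5/6
  leading term y: subtract (-17/2)·h_4 from 17/4y + z^4 + 17/4z^3 + 1/2z^2 - 55/6z - 5/6 → z^4 + 17/4z^3 - 15/4z^2 - 53/3z + 97/6
  leading term z^4: no divisor's leading term divides it; move z^4 to the remainder.
  leading term z^3: no divisor's leading term divides it; move 17/4z^3 to the remainder.
  leading term z^2: no divisor's leading term divides it; move -15/4z^2 to the remainder.
  leading term z: no divisor's leading term divides it; move -53/3z to the remainder.
  leading term 1: no divisor's leading term divides it; move 97/6 to the remainder.
  remainder z^4 + 17/4z^3 - 15/4z^2 - 53/3z + 97/6 ≠ 0; add h_5 = z^4 + 17/4z^3 - 15/4z^2 - 53/3z + 97/6 to the basis.

The other S-polynomials (S(f_1,f_2), S(f_2,f_3), S(f_1,h_4), S(f_3,h_4), S(f_1,h_5), S(f_2,h_5), S(f_3,h_5), S(h_4,h_5)) all reduce to 0 modulo the current basis, so we have a Gröbner basis.
Inter-reduce: drop elements whose leading term is divisible by another's, tail-reduce, and make monic.
Reduced Gröbner basis: {x + 1/2z + 1/2, y + z^2 + 2z - 4, z^4 + 17/4z^3 - 15/4z^2 - 53/3z + 97/6}.
Label its elements g_1 = x + 1/2z + 1/2, g_2 = y + z^2 + 2z - 4, g_3 = z^4 + 17/4z^3 - 15/4z^2 - 53/3z + 97/6.

Reduce p = 7xy - yz - 9/2z^3 - 25/2z^2 + 11z + 14 modulo G:
  leading term xy: subtract (7y)·g_1 from 7xy - yz - 9/2z^3 - 25/2z^2 + 11z + 14 → -9/2yz - 7/2y - 9/2z^3 - 25/2z^2 + 11z + 14
  leading term yz: subtract (-9/2z)·g_2 from -9/2yz - 7/2y - 9/2z^3 - 25/2z^2 + 11z + 14 → -7/2y - 7/2z^2 - 7z + 14
  leading term y: subtract (-7/2)·g_2 from -7/2y - 7/2z^2 - 7z + 14 → 0
  normal form = 0.
Since the normal form is 0, p ∈ I.

7xy - yz - 9/2z^3 - 25/2z^2 + 11z + 14 lies in I (it reduces to 0).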